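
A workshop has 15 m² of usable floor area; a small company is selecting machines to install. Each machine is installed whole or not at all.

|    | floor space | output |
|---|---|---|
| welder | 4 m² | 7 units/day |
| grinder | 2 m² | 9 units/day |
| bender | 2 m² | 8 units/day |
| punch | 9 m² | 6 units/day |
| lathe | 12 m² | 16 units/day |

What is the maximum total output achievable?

grinder + lathe: floor space 2 + 12 = 14 ≤ 15, output 9 + 16 = 25.
welder + grinder + bender: floor space 4 + 2 + 2 = 8 ≤ 15, output 7 + 9 + 8 = 24.
bender + lathe: floor space 2 + 12 = 14 ≤ 15, output 8 + 16 = 24.
Best is grinder and lathe with total output 25.

25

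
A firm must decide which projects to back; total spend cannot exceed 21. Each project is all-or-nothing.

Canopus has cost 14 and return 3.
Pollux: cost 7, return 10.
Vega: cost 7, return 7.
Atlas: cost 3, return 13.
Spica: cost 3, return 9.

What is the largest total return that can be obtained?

39

Take Pollux, Vega, Atlas, and Spica: cost 7 + 7 + 3 + 3 = 20 ≤ 21, return 10 + 7 + 13 + 9 = 39.
No other feasible combination does better.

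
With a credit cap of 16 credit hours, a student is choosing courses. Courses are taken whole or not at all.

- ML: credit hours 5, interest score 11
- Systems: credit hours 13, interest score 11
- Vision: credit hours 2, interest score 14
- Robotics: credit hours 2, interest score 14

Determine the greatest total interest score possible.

This is a 0-1 knapsack instance.
Take ML, Vision, and Robotics: credit hours 5 + 2 + 2 = 9 ≤ 16, interest score 11 + 14 + 14 = 39.
No other feasible combination does better.

39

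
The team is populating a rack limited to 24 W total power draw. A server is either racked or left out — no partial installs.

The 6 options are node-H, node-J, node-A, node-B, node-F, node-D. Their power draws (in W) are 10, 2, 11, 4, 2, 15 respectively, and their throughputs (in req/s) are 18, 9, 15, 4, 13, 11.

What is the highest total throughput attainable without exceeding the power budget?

46

Allowing fractional choices, the relaxed optimum would be about 53.6, but servers are indivisible.
node-H + node-A + node-F: power draw 10 + 11 + 2 = 23 ≤ 24, throughput 18 + 15 + 13 = 46.
node-H + node-J + node-B + node-F: power draw 10 + 2 + 4 + 2 = 18 ≤ 24, throughput 18 + 9 + 4 + 13 = 44.
Best is node-H, node-A, and node-F with total throughput 46.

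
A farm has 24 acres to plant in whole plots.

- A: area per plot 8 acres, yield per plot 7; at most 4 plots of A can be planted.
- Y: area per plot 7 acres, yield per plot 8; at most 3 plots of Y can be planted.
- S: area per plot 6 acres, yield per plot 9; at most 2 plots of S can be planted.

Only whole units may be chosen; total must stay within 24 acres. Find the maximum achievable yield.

This is a bounded integer knapsack.
S has the best ratio (9/6); taking only S gives at most 2×9 = 18 (stopped by the supply cap of 2).
Mixing does better — 1×Y and 2×S: area 19 ≤ 24, yield 1·8 + 2·9 = 26.

26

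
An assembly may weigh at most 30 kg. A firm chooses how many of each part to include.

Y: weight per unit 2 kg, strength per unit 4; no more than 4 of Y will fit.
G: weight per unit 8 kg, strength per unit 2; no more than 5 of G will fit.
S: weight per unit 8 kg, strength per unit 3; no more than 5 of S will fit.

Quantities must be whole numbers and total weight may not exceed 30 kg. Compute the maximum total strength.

Y has the best ratio (4/2); taking only Y gives at most 4×4 = 16 (stopped by the supply cap of 4).
Mixing does better — 4×Y and 2×S: weight 24 ≤ 30, strength 4·4 + 2·3 = 22.

22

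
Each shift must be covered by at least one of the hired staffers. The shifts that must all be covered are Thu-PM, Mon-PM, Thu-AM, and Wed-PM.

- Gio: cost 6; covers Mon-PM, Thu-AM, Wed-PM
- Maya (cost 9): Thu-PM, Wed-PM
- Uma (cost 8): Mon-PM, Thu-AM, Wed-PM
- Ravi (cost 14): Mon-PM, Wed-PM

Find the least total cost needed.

Choose Gio and Maya: together they cover Thu-PM, Mon-PM, Thu-AM, Wed-PM — every shift.
Total cost: 6 + 9 = 15.
No cover costs less than 15.

15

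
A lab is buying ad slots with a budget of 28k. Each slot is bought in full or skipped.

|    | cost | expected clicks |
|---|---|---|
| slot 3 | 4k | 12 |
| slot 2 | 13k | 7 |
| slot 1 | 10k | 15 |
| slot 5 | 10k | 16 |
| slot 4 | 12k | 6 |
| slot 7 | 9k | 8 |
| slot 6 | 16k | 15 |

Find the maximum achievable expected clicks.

43

Take slot 3, slot 1, and slot 5: cost 4 + 10 + 10 = 24 ≤ 28, expected clicks 12 + 15 + 16 = 43.
No other feasible combination does better.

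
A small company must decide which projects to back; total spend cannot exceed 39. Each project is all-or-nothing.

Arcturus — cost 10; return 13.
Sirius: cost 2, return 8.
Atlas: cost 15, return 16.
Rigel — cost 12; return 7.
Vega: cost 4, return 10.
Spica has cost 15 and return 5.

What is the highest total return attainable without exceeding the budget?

Take Arcturus, Sirius, Atlas, and Vega: cost 10 + 2 + 15 + 4 = 31 ≤ 39, return 13 + 8 + 16 + 10 = 47.
No other feasible combination does better.

47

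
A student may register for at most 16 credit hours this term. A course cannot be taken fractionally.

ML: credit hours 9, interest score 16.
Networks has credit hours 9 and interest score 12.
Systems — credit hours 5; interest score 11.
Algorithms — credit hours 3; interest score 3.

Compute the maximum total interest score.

Allowing fractional choices, the relaxed optimum would be about 29.7, but courses are indivisible.
ML + Algorithms: credit hours 9 + 3 = 12 ≤ 16, interest score 16 + 3 = 19.
ML + Systems: credit hours 9 + 5 = 14 ≤ 16, interest score 16 + 11 = 27.
Networks + Systems: credit hours 9 + 5 = 14 ≤ 16, interest score 12 + 11 = 23.
Best is ML and Systems with total interest score 27.

27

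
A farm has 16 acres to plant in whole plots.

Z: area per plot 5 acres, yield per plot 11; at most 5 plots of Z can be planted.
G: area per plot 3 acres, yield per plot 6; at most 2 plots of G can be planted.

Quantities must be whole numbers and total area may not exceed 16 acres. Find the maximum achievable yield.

2×Z and 2×G: area 16 ≤ 16, yield 2·11 + 2·6 = 34.
3×Z: area 15 ≤ 16, yield 3·11 = 33.
Best is 34.

34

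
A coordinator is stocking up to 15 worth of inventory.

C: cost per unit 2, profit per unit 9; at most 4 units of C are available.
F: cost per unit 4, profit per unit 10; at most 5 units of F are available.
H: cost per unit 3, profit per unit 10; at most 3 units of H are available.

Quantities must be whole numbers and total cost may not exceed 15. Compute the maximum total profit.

This is a bounded integer knapsack.
3×C and 3×H: cost 15 ≤ 15, profit 3·9 + 3·10 = 57.
4×C and 2×H: cost 14 ≤ 15, profit 4·9 + 2·10 = 56.
Best is 57.

57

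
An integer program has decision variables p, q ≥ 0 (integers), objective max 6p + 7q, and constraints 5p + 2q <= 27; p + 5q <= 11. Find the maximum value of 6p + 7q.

37

(p,q)=(5,1): 5·5+2·1=27≤27, 1·5+5·1=10≤11, objective 37.
(p,q)=(4,1): 5·4+2·1=22≤27, 1·4+5·1=9≤11, objective 31.
No feasible integer point exceeds 37.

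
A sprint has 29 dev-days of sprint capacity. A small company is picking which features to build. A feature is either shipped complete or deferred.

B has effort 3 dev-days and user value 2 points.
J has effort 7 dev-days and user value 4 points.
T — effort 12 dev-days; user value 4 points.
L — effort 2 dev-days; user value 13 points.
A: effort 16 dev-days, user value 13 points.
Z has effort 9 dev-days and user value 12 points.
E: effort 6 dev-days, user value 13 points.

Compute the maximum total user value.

44

Allowing fractional choices, the relaxed optimum would be about 47.8, but features are indivisible.
B + J + L + Z + E: effort 3 + 7 + 2 + 9 + 6 = 27 ≤ 29, user value 2 + 4 + 13 + 12 + 13 = 44.
J + L + Z + E: effort 7 + 2 + 9 + 6 = 24 ≤ 29, user value 4 + 13 + 12 + 13 = 42.
T + L + Z + E: effort 12 + 2 + 9 + 6 = 29 ≤ 29, user value 4 + 13 + 12 + 13 = 42.
Best is B, J, L, Z, and E with total user value 44.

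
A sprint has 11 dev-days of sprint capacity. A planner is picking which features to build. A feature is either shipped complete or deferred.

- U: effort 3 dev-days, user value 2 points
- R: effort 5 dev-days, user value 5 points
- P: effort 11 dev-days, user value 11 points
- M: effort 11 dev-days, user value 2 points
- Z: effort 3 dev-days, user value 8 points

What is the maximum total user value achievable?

15

Allowing fractional choices, the relaxed optimum would be about 16.0, but features are indivisible.
P: effort 11 ≤ 11, user value 11.
R + Z: effort 5 + 3 = 8 ≤ 11, user value 5 + 8 = 13.
U + R + Z: effort 3 + 5 + 3 = 11 ≤ 11, user value 2 + 5 + 8 = 15.
Best is U, R, and Z with total user value 15.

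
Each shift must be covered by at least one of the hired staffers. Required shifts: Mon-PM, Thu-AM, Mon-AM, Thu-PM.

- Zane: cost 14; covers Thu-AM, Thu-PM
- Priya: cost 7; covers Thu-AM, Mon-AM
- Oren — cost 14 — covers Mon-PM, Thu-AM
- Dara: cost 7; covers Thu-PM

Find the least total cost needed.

28

This is a weighted set-cover instance.
Choose Priya, Oren, and Dara: together they cover Mon-PM, Thu-AM, Mon-AM, Thu-PM — every shift.
Total cost: 7 + 14 + 7 = 28.
No cover costs less than 28.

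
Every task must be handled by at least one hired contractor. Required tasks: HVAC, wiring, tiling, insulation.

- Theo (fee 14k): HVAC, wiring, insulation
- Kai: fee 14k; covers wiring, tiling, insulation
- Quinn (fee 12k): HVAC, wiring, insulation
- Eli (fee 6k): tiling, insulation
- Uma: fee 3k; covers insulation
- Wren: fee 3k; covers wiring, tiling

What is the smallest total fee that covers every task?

15

The greedy cost-per-new-task heuristic would pick Wren, Uma, and Quinn for 18, but a cheaper cover exists.
Choose Quinn and Wren: together they cover HVAC, wiring, tiling, insulation — every task.
Total fee: 12 + 3 = 15.
No cover costs less than 15.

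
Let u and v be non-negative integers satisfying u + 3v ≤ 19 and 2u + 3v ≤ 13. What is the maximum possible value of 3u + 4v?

19

Relaxing integrality, the LP optimum is 19.50 at (u,v) = (6.5, 0), which is not an integer point.
(u,v)=(5,1) is feasible, giving 19.
(u,v)=(6,0) is feasible, giving 18.
(u,v)=(4,1) is feasible, giving 16.
The best lattice point is (5,1), giving 19.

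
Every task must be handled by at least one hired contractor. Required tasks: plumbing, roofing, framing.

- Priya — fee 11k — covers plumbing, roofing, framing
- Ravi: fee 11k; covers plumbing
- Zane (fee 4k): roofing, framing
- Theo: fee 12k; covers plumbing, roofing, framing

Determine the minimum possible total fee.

The greedy cost-per-new-task heuristic would pick Zane and Priya for 15, but a cheaper cover exists.
Priya alone covers plumbing, roofing, framing — every task.
Total fee: 11.
No cover costs less than 11.

11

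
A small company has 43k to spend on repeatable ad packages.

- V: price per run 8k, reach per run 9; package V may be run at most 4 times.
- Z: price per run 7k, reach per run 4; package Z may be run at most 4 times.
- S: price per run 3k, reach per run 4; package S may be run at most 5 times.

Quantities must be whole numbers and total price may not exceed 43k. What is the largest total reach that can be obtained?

S has the best ratio (4/3); taking only S gives at most 5×4 = 20 (stopped by the supply cap of 5).
Mixing does better — 4×V and 3×S: price 41 ≤ 43, reach 4·9 + 3·4 = 48.

48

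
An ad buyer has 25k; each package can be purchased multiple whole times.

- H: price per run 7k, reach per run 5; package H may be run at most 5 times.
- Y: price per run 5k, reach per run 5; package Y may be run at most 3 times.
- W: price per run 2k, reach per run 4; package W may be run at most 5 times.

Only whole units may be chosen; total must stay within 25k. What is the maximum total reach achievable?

3×Y and 4×W: price 23 ≤ 25, reach 3·5 + 4·4 = 31.
3×Y and 5×W: price 25 ≤ 25, reach 3·5 + 5·4 = 35.
Best is 35.

35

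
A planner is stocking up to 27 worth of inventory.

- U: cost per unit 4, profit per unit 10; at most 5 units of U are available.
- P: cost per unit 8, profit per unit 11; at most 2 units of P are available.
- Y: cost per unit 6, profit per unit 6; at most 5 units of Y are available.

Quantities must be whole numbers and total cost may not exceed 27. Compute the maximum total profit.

56

U has the best ratio (10/4); taking only U gives at most 5×10 = 50 (stopped by the supply cap of 5).
Mixing does better — 5×U and 1×Y: cost 26 ≤ 27, profit 5·10 + 1·6 = 56.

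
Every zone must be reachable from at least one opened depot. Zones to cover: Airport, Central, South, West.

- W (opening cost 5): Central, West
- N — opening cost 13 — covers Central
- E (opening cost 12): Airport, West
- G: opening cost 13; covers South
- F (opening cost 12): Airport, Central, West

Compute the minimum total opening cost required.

The greedy cost-per-new-zone heuristic would pick W, E, and G for 30, but a cheaper cover exists.
Choose G and F: together they cover Airport, Central, South, West — every zone.
Total opening cost: 13 + 12 = 25.
No cover costs less than 25.

25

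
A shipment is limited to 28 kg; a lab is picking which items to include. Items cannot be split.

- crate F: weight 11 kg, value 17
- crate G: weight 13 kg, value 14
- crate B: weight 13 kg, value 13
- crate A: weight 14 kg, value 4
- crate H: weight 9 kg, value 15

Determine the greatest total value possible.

crate F + crate H: weight 11 + 9 = 20 ≤ 28, value 17 + 15 = 32.
crate F + crate B: weight 11 + 13 = 24 ≤ 28, value 17 + 13 = 30.
crate F + crate G: weight 11 + 13 = 24 ≤ 28, value 17 + 14 = 31.
Best is crate F and crate H with total value 32.

32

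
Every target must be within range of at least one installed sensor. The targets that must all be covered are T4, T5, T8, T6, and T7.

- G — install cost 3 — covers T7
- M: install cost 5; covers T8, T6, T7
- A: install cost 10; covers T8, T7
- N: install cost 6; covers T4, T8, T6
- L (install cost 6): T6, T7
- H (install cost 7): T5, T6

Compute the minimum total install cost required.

This is an integer covering problem.
The greedy cost-per-new-target heuristic would pick M, N, and H for 18, but a cheaper cover exists.
Choose G, N, and H: together they cover T4, T5, T8, T6, T7 — every target.
Total install cost: 3 + 6 + 7 = 16.
No cover costs less than 16.

16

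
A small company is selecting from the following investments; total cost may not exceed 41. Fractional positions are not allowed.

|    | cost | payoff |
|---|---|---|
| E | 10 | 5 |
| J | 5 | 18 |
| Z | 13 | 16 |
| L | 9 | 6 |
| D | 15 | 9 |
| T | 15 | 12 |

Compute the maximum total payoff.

Treat it as a binary knapsack problem.
E + J + Z + L: cost 10 + 5 + 13 + 9 = 37 ≤ 41, payoff 5 + 18 + 16 + 6 = 45.
J + Z + T: cost 5 + 13 + 15 = 33 ≤ 41, payoff 18 + 16 + 12 = 46.
J + Z + D: cost 5 + 13 + 15 = 33 ≤ 41, payoff 18 + 16 + 9 = 43.
Best is J, Z, and T with total payoff 46.

46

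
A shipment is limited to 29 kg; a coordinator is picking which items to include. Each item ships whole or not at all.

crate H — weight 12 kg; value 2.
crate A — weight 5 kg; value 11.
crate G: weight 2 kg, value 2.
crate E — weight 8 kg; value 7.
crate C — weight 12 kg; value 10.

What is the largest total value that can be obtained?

30

This is an integer program with binary decision variables.
Allowing fractional choices, the relaxed optimum would be about 30.3, but items are indivisible.
crate A + crate G + crate E + crate C: weight 5 + 2 + 8 + 12 = 27 ≤ 29, value 11 + 2 + 7 + 10 = 30.
crate A + crate E + crate C: weight 5 + 8 + 12 = 25 ≤ 29, value 11 + 7 + 10 = 28.
Best is crate A, crate G, crate E, and crate C with total value 30.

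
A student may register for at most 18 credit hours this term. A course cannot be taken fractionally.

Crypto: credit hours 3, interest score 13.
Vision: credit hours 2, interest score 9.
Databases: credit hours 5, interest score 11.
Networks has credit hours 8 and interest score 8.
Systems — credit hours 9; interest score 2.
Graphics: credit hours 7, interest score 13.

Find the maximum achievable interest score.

Crypto + Vision + Databases + Graphics: credit hours 3 + 2 + 5 + 7 = 17 ≤ 18, interest score 13 + 9 + 11 + 13 = 46.
Crypto + Vision + Databases + Networks: credit hours 3 + 2 + 5 + 8 = 18 ≤ 18, interest score 13 + 9 + 11 + 8 = 41.
Crypto + Databases + Graphics: credit hours 3 + 5 + 7 = 15 ≤ 18, interest score 13 + 11 + 13 = 37.
Best is Crypto, Vision, Databases, and Graphics with total interest score 46.

46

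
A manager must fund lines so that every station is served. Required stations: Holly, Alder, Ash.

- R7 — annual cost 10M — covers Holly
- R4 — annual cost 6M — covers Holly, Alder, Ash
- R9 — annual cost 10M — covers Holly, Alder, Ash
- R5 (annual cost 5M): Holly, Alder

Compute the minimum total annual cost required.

R4 alone covers Holly, Alder, Ash — every station.
Total annual cost: 6.
No cover costs less than 6.

6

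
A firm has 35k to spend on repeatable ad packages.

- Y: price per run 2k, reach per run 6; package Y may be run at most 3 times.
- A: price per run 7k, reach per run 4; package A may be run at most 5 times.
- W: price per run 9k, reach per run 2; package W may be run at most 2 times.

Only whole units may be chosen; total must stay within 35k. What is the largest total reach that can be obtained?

34

Y has the best ratio (6/2); taking only Y gives at most 3×6 = 18 (stopped by the supply cap of 3).
Mixing does better — 3×Y and 4×A: price 34 ≤ 35, reach 3·6 + 4·4 = 34.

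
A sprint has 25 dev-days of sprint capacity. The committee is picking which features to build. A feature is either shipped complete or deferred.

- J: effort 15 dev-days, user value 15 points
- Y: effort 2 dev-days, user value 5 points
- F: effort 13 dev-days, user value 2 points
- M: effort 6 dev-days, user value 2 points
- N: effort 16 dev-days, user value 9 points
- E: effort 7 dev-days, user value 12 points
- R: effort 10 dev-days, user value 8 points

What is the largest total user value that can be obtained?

32

J + Y + E: effort 15 + 2 + 7 = 24 ≤ 25, user value 15 + 5 + 12 = 32.
Y + M + E + R: effort 2 + 6 + 7 + 10 = 25 ≤ 25, user value 5 + 2 + 12 + 8 = 27.
J + E: effort 15 + 7 = 22 ≤ 25, user value 15 + 12 = 27.
Best is J, Y, and E with total user value 32.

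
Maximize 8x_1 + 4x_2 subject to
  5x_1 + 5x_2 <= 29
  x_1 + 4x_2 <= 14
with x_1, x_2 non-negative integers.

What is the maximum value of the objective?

Relaxing integrality, the LP optimum is 46.40 at (x_1,x_2) = (5.8, 0), which is not an integer point.
(x_1,x_2)=(5,0): 5·5+5·0=25≤29, 1·5+4·0=5≤14, objective 40.
(x_1,x_2)=(4,1): 5·4+5·1=25≤29, 1·4+4·1=8≤14, objective 36.
(x_1,x_2)=(4,0): 5·4+5·0=20≤29, 1·4+4·0=4≤14, objective 32.
The best lattice point is (5,0), giving 40.

40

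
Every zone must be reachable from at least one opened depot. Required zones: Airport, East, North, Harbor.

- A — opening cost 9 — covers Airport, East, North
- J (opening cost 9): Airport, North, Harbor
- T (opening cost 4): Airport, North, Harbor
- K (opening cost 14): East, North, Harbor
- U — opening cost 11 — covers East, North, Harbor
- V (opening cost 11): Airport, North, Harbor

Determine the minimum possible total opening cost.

Choose A and T: together they cover Airport, East, North, Harbor — every zone.
Total opening cost: 9 + 4 = 13.
No cover costs less than 13.

13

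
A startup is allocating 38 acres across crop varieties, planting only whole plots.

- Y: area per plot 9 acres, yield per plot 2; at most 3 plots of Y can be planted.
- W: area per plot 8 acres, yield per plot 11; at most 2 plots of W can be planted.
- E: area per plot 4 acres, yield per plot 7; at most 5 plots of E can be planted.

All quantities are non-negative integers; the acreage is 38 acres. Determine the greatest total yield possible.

Take 2×W and 5×E: area 36 ≤ 38, yield 2·11 + 5·7 = 57.
E has the best ratio (7/4) and is taken to its limit of 5; remaining capacity is filled optimally with the others.

57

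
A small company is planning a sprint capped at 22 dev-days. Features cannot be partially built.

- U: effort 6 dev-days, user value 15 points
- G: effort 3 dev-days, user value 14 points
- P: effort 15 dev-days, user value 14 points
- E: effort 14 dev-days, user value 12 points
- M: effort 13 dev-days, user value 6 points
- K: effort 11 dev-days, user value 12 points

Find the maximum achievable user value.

This is a 0-1 knapsack instance.
Allowing fractional choices, the relaxed optimum would be about 42.9, but features are indivisible.
U + G + M: effort 6 + 3 + 13 = 22 ≤ 22, user value 15 + 14 + 6 = 35.
U + G + K: effort 6 + 3 + 11 = 20 ≤ 22, user value 15 + 14 + 12 = 41.
U + G: effort 6 + 3 = 9 ≤ 22, user value 15 + 14 = 29.
Best is U, G, and K with total user value 41.

41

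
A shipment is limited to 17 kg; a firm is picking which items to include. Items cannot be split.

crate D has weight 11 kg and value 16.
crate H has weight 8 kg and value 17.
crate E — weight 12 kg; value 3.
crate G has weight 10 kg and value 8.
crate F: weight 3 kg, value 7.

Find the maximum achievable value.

24

Allowing fractional choices, the relaxed optimum would be about 32.7, but items are indivisible.
crate D + crate F: weight 11 + 3 = 14 ≤ 17, value 16 + 7 = 23.
crate H + crate F: weight 8 + 3 = 11 ≤ 17, value 17 + 7 = 24.
Best is crate H and crate F with total value 24.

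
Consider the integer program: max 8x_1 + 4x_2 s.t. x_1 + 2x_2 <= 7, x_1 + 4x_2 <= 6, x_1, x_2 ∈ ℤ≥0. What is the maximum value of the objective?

(x_1,x_2)=(6,0): 1·6+2·0=6≤7, 1·6+4·0=6≤6, objective 48.
(x_1,x_2)=(5,0): 1·5+2·0=5≤7, 1·5+4·0=5≤6, objective 40.
Maximum is 48 at (x_1,x_2)=(6,0).

48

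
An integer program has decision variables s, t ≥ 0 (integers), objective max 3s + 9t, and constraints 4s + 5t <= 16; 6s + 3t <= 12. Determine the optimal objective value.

The continuous relaxation peaks at (0, 3.2) with value 28.80; rounding to a feasible lattice point costs some objective.
(s,t)=(0,3): 4·0+5·3=15≤16, 6·0+3·3=9≤12, objective 27.
(s,t)=(1,2): 4·1+5·2=14≤16, 6·1+3·2=12≤12, objective 21.
(s,t)=(0,2): 4·0+5·2=10≤16, 6·0+3·2=6≤12, objective 18.
No feasible integer point exceeds 27.

27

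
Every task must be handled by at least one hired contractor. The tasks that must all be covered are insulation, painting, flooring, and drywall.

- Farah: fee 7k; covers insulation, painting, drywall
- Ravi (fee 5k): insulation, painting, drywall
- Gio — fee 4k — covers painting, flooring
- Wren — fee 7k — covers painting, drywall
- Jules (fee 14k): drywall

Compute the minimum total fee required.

Choose Ravi and Gio: together they cover insulation, painting, flooring, drywall — every task.
Total fee: 5 + 4 = 9.
No cover costs less than 9.

9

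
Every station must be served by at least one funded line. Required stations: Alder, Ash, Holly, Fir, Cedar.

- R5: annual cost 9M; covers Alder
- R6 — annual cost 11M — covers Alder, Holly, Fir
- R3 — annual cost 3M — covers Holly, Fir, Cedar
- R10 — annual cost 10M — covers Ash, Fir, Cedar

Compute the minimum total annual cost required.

21

The greedy cost-per-new-station heuristic would pick R3, R5, and R10 for 22, but a cheaper cover exists.
Choose R6 and R10: together they cover Alder, Ash, Holly, Fir, Cedar — every station.
Total annual cost: 11 + 10 = 21.
No cover costs less than 21.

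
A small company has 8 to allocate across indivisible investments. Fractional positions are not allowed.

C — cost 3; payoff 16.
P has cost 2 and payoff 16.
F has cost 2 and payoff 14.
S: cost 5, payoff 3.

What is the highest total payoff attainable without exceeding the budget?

C + P + F: cost 3 + 2 + 2 = 7 ≤ 8, payoff 16 + 16 + 14 = 46.
P + F: cost 2 + 2 = 4 ≤ 8, payoff 16 + 14 = 30.
C + P: cost 3 + 2 = 5 ≤ 8, payoff 16 + 16 = 32.
Best is C, P, and F with total payoff 46.

46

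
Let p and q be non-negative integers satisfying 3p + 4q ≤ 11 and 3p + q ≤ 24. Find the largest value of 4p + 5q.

14

(p,q)=(1,2) is feasible, giving 14.
(p,q)=(2,1) is feasible, giving 13.
(p,q)=(3,0) is feasible, giving 12.
(p,q)=(0,2) is feasible, giving 10.
Maximum is 14 at (p,q)=(1,2).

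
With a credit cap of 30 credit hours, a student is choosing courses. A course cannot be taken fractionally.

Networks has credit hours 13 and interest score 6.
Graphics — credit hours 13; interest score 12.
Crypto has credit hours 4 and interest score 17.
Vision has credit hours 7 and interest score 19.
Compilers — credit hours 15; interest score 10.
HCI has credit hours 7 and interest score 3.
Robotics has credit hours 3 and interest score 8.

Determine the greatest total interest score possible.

Take Graphics, Crypto, Vision, and Robotics: credit hours 13 + 4 + 7 + 3 = 27 ≤ 30, interest score 12 + 17 + 19 + 8 = 56.
No other feasible combination does better.

56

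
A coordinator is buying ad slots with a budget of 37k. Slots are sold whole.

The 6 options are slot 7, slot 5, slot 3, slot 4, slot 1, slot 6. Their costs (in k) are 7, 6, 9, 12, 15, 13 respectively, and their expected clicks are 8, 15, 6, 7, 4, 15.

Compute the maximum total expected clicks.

slot 5 + slot 4 + slot 6: cost 6 + 12 + 13 = 31 ≤ 37, expected clicks 15 + 7 + 15 = 37.
slot 7 + slot 5 + slot 3 + slot 6: cost 7 + 6 + 9 + 13 = 35 ≤ 37, expected clicks 8 + 15 + 6 + 15 = 44.
slot 7 + slot 5 + slot 6: cost 7 + 6 + 13 = 26 ≤ 37, expected clicks 8 + 15 + 15 = 38.
Best is slot 7, slot 5, slot 3, and slot 6 with total expected clicks 44.

44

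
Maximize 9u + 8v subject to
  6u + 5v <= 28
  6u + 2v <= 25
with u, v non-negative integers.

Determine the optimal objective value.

(u,v)=(3,2) is feasible, giving 43.
(u,v)=(2,3) is feasible, giving 42.
(u,v)=(1,4) is feasible, giving 41.
The best lattice point is (3,2), giving 43.

43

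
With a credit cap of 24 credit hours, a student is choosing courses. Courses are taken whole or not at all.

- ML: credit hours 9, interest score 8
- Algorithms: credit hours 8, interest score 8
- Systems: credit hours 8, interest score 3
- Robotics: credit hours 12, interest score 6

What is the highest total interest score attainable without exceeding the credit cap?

16

ML + Algorithms: credit hours 9 + 8 = 17 ≤ 24, interest score 8 + 8 = 16.
Algorithms + Robotics: credit hours 8 + 12 = 20 ≤ 24, interest score 8 + 6 = 14.
Best is ML and Algorithms with total interest score 16.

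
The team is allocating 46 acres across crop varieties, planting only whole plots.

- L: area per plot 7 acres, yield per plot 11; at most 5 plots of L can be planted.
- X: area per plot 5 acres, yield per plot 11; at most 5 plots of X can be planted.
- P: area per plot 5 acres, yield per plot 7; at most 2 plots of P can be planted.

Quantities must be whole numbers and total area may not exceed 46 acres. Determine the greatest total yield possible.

88

Take 3×L and 5×X: area 46 ≤ 46, yield 3·11 + 5·11 = 88.
X has the best ratio (11/5) and is taken to its limit of 5; remaining capacity is filled optimally with the others.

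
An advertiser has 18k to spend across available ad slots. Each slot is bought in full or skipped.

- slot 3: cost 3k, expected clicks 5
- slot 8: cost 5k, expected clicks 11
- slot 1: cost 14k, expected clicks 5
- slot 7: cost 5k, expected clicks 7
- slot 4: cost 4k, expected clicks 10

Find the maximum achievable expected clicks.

This is a 0-1 knapsack instance.
slot 8 + slot 7 + slot 4: cost 5 + 5 + 4 = 14 ≤ 18, expected clicks 11 + 7 + 10 = 28.
slot 3 + slot 8 + slot 7 + slot 4: cost 3 + 5 + 5 + 4 = 17 ≤ 18, expected clicks 5 + 11 + 7 + 10 = 33.
Best is slot 3, slot 8, slot 7, and slot 4 with total expected clicks 33.

33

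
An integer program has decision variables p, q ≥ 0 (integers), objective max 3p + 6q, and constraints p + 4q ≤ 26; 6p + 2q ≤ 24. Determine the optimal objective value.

42

(p,q)=(2,6): 1·2+4·6=26≤26, 6·2+2·6=24≤24, objective 42.
(p,q)=(1,6): 1·1+4·6=25≤26, 6·1+2·6=18≤24, objective 39.
(p,q)=(2,5): 1·2+4·5=22≤26, 6·2+2·5=22≤24, objective 36.
(p,q)=(1,5): 1·1+4·5=21≤26, 6·1+2·5=16≤24, objective 33.
Maximum is 42 at (p,q)=(2,6).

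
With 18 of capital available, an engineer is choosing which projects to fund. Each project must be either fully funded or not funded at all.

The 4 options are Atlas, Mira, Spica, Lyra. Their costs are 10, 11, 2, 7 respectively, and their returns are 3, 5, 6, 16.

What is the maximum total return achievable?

22

Treat it as a binary knapsack problem.
Allowing fractional choices, the relaxed optimum would be about 26.1, but projects are indivisible.
Atlas + Lyra: cost 10 + 7 = 17 ≤ 18, return 3 + 16 = 19.
Spica + Lyra: cost 2 + 7 = 9 ≤ 18, return 6 + 16 = 22.
Mira + Lyra: cost 11 + 7 = 18 ≤ 18, return 5 + 16 = 21.
Best is Spica and Lyra with total return 22.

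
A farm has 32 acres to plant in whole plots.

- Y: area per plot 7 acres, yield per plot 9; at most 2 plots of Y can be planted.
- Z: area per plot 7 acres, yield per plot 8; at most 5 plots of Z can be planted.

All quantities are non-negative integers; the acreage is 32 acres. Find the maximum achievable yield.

Y has the best ratio (9/7); taking only Y gives at most 2×9 = 18 (stopped by the supply cap of 2).
Mixing does better — 2×Y and 2×Z: area 28 ≤ 32, yield 2·9 + 2·8 = 34.

34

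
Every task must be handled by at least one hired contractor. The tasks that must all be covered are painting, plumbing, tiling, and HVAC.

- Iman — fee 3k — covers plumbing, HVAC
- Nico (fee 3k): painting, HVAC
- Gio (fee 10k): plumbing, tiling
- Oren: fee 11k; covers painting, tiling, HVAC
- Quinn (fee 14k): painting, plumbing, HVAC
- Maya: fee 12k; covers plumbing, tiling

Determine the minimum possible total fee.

The greedy cost-per-new-task heuristic would pick Iman, Nico, and Gio for 16, but a cheaper cover exists.
Choose Nico and Gio: together they cover painting, plumbing, tiling, HVAC — every task.
Total fee: 3 + 10 = 13.
No cover costs less than 13.

13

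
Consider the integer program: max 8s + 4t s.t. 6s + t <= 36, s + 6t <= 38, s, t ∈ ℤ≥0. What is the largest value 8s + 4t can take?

(s,t)=(5,5): 6·5+1·5=35≤36, 1·5+6·5=35≤38, objective 60.
(s,t)=(5,4): 6·5+1·4=34≤36, 1·5+6·4=29≤38, objective 56.
(s,t)=(4,5): 6·4+1·5=29≤36, 1·4+6·5=34≤38, objective 52.
(s,t)=(4,4): 6·4+1·4=28≤36, 1·4+6·4=28≤38, objective 48.
Maximum is 60 at (s,t)=(5,5).

60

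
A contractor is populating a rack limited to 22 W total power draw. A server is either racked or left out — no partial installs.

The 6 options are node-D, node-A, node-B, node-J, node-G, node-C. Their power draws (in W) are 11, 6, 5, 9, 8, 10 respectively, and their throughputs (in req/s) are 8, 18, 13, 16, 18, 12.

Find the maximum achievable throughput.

Allowing fractional choices, the relaxed optimum would be about 54.3, but servers are indivisible.
node-B + node-J + node-G: power draw 5 + 9 + 8 = 22 ≤ 22, throughput 13 + 16 + 18 = 47.
node-A + node-B + node-J: power draw 6 + 5 + 9 = 20 ≤ 22, throughput 18 + 13 + 16 = 47.
node-A + node-B + node-G: power draw 6 + 5 + 8 = 19 ≤ 22, throughput 18 + 13 + 18 = 49.
Best is node-A, node-B, and node-G with total throughput 49.

49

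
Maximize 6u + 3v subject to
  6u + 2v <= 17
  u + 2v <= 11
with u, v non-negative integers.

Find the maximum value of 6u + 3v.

The continuous relaxation peaks at (1.2, 4.9) with value 21.90; rounding to a feasible lattice point costs some objective.
(u,v)=(1,5): 6·1+2·5=16≤17, 1·1+2·5=11≤11, objective 21.
(u,v)=(1,4): 6·1+2·4=14≤17, 1·1+2·4=9≤11, objective 18.
No feasible integer point exceeds 21.

21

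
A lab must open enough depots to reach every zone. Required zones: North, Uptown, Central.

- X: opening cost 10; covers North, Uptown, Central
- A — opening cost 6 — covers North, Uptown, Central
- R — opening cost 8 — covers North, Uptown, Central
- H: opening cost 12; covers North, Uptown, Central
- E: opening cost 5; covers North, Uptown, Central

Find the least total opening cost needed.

E alone covers North, Uptown, Central — every zone.
Total opening cost: 5.

5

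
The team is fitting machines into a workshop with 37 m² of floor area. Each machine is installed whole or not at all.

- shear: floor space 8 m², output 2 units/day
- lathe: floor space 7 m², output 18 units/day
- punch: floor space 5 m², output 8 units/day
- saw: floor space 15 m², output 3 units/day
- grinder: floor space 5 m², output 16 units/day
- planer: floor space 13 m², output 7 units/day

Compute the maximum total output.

49

This is an integer program with binary decision variables.
lathe + punch + saw + grinder: floor space 7 + 5 + 15 + 5 = 32 ≤ 37, output 18 + 8 + 3 + 16 = 45.
lathe + punch + grinder + planer: floor space 7 + 5 + 5 + 13 = 30 ≤ 37, output 18 + 8 + 16 + 7 = 49.
Best is lathe, punch, grinder, and planer with total output 49.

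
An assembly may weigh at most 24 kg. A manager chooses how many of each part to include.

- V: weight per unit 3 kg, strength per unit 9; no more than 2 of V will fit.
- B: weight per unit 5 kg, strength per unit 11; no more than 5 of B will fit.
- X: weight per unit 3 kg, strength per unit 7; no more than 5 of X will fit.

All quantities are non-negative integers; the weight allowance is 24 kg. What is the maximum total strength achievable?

V has the best ratio (9/3); taking only V gives at most 2×9 = 18 (stopped by the supply cap of 2).
Mixing does better — 2×V, 3×B, and 1×X: weight 24 ≤ 24, strength 2·9 + 3·11 + 1·7 = 58.

58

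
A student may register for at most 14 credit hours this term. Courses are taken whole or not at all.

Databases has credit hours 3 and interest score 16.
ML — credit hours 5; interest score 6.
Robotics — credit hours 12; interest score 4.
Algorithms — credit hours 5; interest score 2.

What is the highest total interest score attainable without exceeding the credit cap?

Allowing fractional choices, the relaxed optimum would be about 24.3, but courses are indivisible.
Databases + ML: credit hours 3 + 5 = 8 ≤ 14, interest score 16 + 6 = 22.
Databases + Algorithms: credit hours 3 + 5 = 8 ≤ 14, interest score 16 + 2 = 18.
Databases + ML + Algorithms: credit hours 3 + 5 + 5 = 13 ≤ 14, interest score 16 + 6 + 2 = 24.
Best is Databases, ML, and Algorithms with total interest score 24.

24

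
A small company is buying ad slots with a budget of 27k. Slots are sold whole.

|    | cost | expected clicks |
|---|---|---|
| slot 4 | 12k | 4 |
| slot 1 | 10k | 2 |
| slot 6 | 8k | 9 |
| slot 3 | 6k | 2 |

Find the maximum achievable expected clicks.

15

Allowing fractional choices, the relaxed optimum would be about 15.2, but ad slots are indivisible.
slot 4 + slot 6 + slot 3: cost 12 + 8 + 6 = 26 ≤ 27, expected clicks 4 + 9 + 2 = 15.
slot 1 + slot 6 + slot 3: cost 10 + 8 + 6 = 24 ≤ 27, expected clicks 2 + 9 + 2 = 13.
slot 4 + slot 6: cost 12 + 8 = 20 ≤ 27, expected clicks 4 + 9 = 13.
Best is slot 4, slot 6, and slot 3 with total expected clicks 15.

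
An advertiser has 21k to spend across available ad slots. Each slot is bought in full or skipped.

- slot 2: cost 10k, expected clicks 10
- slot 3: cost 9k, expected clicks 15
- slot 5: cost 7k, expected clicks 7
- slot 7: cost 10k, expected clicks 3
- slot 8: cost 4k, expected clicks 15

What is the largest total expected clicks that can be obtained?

37

Treat it as a binary knapsack problem.
Allowing fractional choices, the relaxed optimum would be about 38.0, but ad slots are indivisible.
slot 3 + slot 8: cost 9 + 4 = 13 ≤ 21, expected clicks 15 + 15 = 30.
slot 3 + slot 5 + slot 8: cost 9 + 7 + 4 = 20 ≤ 21, expected clicks 15 + 7 + 15 = 37.
slot 2 + slot 5 + slot 8: cost 10 + 7 + 4 = 21 ≤ 21, expected clicks 10 + 7 + 15 = 32.
Best is slot 3, slot 5, and slot 8 with total expected clicks 37.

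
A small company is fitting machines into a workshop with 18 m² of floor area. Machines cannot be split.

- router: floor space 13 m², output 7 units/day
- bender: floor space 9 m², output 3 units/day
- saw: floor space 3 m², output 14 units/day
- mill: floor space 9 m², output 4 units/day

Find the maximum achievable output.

Allowing fractional choices, the relaxed optimum would be about 21.9, but machines are indivisible.
saw + mill: floor space 3 + 9 = 12 ≤ 18, output 14 + 4 = 18.
router + saw: floor space 13 + 3 = 16 ≤ 18, output 7 + 14 = 21.
Best is router and saw with total output 21.

21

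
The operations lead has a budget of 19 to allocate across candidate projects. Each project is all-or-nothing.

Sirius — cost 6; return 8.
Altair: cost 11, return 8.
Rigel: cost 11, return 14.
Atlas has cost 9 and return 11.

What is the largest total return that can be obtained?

Allowing fractional choices, the relaxed optimum would be about 24.4, but projects are indivisible.
Sirius + Rigel: cost 6 + 11 = 17 ≤ 19, return 8 + 14 = 22.
Sirius + Atlas: cost 6 + 9 = 15 ≤ 19, return 8 + 11 = 19.
Sirius + Altair: cost 6 + 11 = 17 ≤ 19, return 8 + 8 = 16.
Best is Sirius and Rigel with total return 22.

22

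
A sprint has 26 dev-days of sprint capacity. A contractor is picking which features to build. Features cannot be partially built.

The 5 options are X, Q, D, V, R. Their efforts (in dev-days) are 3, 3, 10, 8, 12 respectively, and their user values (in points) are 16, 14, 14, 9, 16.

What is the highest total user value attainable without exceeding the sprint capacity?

Treat it as a binary knapsack problem.
Allowing fractional choices, the relaxed optimum would be about 57.3, but features are indivisible.
X + Q + D + V: effort 3 + 3 + 10 + 8 = 24 ≤ 26, user value 16 + 14 + 14 + 9 = 53.
X + Q + V + R: effort 3 + 3 + 8 + 12 = 26 ≤ 26, user value 16 + 14 + 9 + 16 = 55.
X + Q + R: effort 3 + 3 + 12 = 18 ≤ 26, user value 16 + 14 + 16 = 46.
Best is X, Q, V, and R with total user value 55.

55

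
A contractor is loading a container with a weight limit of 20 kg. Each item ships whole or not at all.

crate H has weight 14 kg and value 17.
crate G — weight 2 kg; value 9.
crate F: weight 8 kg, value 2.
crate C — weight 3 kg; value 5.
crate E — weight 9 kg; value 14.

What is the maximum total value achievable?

31

Treat it as a binary knapsack problem.
crate G + crate C + crate E: weight 2 + 3 + 9 = 14 ≤ 20, value 9 + 5 + 14 = 28.
crate H + crate G + crate C: weight 14 + 2 + 3 = 19 ≤ 20, value 17 + 9 + 5 = 31.
crate H + crate G: weight 14 + 2 = 16 ≤ 20, value 17 + 9 = 26.
Best is crate H, crate G, and crate C with total value 31.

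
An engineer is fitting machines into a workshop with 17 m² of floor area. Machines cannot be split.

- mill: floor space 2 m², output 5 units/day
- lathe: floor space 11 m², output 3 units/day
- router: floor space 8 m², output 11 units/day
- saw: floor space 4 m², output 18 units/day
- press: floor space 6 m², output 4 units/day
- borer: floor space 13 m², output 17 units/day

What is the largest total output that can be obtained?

This is a 0-1 knapsack instance.
saw + borer: floor space 4 + 13 = 17 ≤ 17, output 18 + 17 = 35.
mill + router + saw: floor space 2 + 8 + 4 = 14 ≤ 17, output 5 + 11 + 18 = 34.
Best is saw and borer with total output 35.

35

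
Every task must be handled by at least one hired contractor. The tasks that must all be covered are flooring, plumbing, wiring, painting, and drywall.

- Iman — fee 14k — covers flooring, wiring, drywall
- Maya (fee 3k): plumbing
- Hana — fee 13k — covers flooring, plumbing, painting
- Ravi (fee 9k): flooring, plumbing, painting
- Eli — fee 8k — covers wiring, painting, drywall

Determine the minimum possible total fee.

17

The greedy cost-per-new-task heuristic would pick Eli, Maya, and Ravi for 20, but a cheaper cover exists.
Choose Ravi and Eli: together they cover flooring, plumbing, wiring, painting, drywall — every task.
Total fee: 9 + 8 = 17.
No cover costs less than 17.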